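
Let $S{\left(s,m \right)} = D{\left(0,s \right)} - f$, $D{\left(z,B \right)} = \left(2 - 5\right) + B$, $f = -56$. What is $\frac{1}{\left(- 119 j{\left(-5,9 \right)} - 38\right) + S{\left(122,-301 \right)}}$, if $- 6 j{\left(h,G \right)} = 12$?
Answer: $\frac{1}{375} \approx 0.0026667$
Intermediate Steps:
$j{\left(h,G \right)} = -2$ ($j{\left(h,G \right)} = \left(- \frac{1}{6}\right) 12 = -2$)
$D{\left(z,B \right)} = -3 + B$
$S{\left(s,m \right)} = 53 + s$ ($S{\left(s,m \right)} = \left(-3 + s\right) - -56 = \left(-3 + s\right) + 56 = 53 + s$)
$\frac{1}{\left(- 119 j{\left(-5,9 \right)} - 38\right) + S{\left(122,-301 \right)}} = \frac{1}{\left(\left(-119\right) \left(-2\right) - 38\right) + \left(53 + 122\right)} = \frac{1}{\left(238 - 38\right) + 175} = \frac{1}{200 + 175} = \frac{1}{375}$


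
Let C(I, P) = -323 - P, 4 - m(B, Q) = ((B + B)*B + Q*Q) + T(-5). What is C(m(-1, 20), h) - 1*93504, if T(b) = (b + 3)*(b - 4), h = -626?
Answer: -93201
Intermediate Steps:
T(b) = (-4 + b)*(3 + b) (T(b) = (3 + b)*(-4 + b) = (-4 + b)*(3 + b))
m(B, Q) = -14 - Q**2 - 2*B**2 (m(B, Q) = 4 - (((B + B)*B + Q*Q) + (-12 + (-5)**2 - 1*(-5))) = 4 - (((2*B)*B + Q**2) + (-12 + 25 + 5)) = 4 - ((2*B**2 + Q**2) + 18) = 4 - ((Q**2 + 2*B**2) + 18) = 4 - (18 + Q**2 + 2*B**2) = 4 + (-18 - Q**2 - 2*B**2) = -14 - Q**2 - 2*B**2)
C(m(-1, 20), h) - 1*93504 = (-323 - 1*(-626)) - 1*93504 = (-323 + 626) - 93504 = 303 - 93504 = -93201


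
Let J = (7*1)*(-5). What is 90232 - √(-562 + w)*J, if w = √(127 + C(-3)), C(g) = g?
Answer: 90232 + 35*√(-562 + 2*√31) ≈ 90232.0 + 821.47*I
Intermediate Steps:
J = -35 (J = 7*(-5) = -35)
w = 2*√31 (w = √(127 - 3) = √124 = 2*√31 ≈ 11.136)
90232 - √(-562 + w)*J = 90232 - √(-562 + 2*√31)*(-35) = 90232 - (-35)*√(-562 + 2*√31) = 90232 + 35*√(-562 + 2*√31)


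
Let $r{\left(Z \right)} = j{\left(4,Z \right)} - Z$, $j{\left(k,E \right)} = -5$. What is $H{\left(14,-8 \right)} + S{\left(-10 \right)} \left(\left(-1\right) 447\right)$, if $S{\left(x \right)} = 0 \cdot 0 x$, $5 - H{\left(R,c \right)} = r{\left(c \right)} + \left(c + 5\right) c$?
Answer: $-22$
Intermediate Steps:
$r{\left(Z \right)} = -5 - Z$
$H{\left(R,c \right)} = 10 + c - c \left(5 + c\right)$ ($H{\left(R,c \right)} = 5 - \left(\left(-5 - c\right) + \left(c + 5\right) c\right) = 5 - \left(\left(-5 - c\right) + \left(5 + c\right) c\right) = 5 - \left(\left(-5 - c\right) + c \left(5 + c\right)\right) = 5 - \left(-5 - c + c \left(5 + c\right)\right) = 5 + \left(5 + c - c \left(5 + c\right)\right) = 10 + c - c \left(5 + c\right)$)
$S{\left(x \right)} = 0$ ($S{\left(x \right)} = 0 x = 0$)
$H{\left(14,-8 \right)} + S{\left(-10 \right)} \left(\left(-1\right) 447\right) = \left(10 - \left(-8\right)^{2} - -32\right) + 0 \left(\left(-1\right) 447\right) = \left(10 - 64 + 32\right) + 0 \left(-447\right) = \left(10 - 64 + 32\right) + 0 = -22 + 0 = -22$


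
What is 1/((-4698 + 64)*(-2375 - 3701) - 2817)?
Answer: 1/28153367 ≈ 3.5520e-8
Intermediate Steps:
1/((-4698 + 64)*(-2375 - 3701) - 2817) = 1/(-4634*(-6076) - 2817) = 1/(28156184 - 2817) = 1/28153367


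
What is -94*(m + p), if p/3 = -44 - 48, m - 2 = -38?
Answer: 29328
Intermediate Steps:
m = -36 (m = 2 - 38 = -36)
p = -276 (p = 3*(-44 - 48) = 3*(-92) = -276)
-94*(m + p) = -94*(-36 - 276) = -94*(-312) = 29328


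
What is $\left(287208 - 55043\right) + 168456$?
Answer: $400621$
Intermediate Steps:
$\left(287208 - 55043\right) + 168456 = 232165 + 168456 = 400621$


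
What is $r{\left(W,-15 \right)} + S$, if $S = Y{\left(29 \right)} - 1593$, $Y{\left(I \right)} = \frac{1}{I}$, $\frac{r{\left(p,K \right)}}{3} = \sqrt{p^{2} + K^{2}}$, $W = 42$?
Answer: $- \frac{46196}{29} + 9 \sqrt{221} \approx -1459.2$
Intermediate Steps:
$r{\left(p,K \right)} = 3 \sqrt{K^{2} + p^{2}}$ ($r{\left(p,K \right)} = 3 \sqrt{p^{2} + K^{2}} = 3 \sqrt{K^{2} + p^{2}}$)
$S = - \frac{46196}{29}$ ($S = \frac{1}{29} - 1593 = - \frac{46196}{29} \approx -1593.0$)
$r{\left(W,-15 \right)} + S = 3 \sqrt{\left(-15\right)^{2} + 42^{2}} - \frac{46196}{29} = 3 \sqrt{225 + 1764} - \frac{46196}{29} = 3 \sqrt{1989} - \frac{46196}{29} = 3 \cdot 3 \sqrt{221} - \frac{46196}{29} = 9 \sqrt{221} - \frac{46196}{29} = - \frac{46196}{29} + 9 \sqrt{221}$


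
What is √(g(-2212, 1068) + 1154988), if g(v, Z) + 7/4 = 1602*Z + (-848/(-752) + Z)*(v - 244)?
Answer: √2121918729/94 ≈ 490.05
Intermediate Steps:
g(v, Z) = -7/4 + 1602*Z + (-244 + v)*(53/47 + Z) (g(v, Z) = -7/4 + (1602*Z + (-848/(-752) + Z)*(v - 244)) = -7/4 + (1602*Z + (-848*(-1/752) + Z)*(-244 + v)) = -7/4 + (1602*Z + (53/47 + Z)*(-244 + v)) = -7/4 + (1602*Z + (-244 + v)*(53/47 + Z)) = -7/4 + 1602*Z + (-244 + v)*(53/47 + Z))
√(g(-2212, 1068) + 1154988) = √((-52057/188 + 1358*1068 + (53/47)*(-2212) + 1068*(-2212)) + 1154988) = √((-52057/188 + 1450344 - 117236/47 - 2362416) + 1154988) = √(-171990537/188 + 1154988) = √(45147207/188) = √2121918729/94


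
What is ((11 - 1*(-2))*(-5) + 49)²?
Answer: 256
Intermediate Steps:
((11 - 1*(-2))*(-5) + 49)² = ((11 + 2)*(-5) + 49)² = (13*(-5) + 49)² = (-65 + 49)² = (-16)² = 256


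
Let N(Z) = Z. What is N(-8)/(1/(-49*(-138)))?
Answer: -54096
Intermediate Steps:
N(-8)/(1/(-49*(-138))) = -8*(-49*(-138)) = -8/(1/6762) = -8/1/6762 = -8*6762 = -54096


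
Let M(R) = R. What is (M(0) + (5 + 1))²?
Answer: 36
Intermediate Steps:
(M(0) + (5 + 1))² = (0 + (5 + 1))² = (0 + 6)² = 6² = 36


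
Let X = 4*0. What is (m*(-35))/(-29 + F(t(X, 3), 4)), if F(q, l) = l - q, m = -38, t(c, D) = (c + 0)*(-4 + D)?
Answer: -266/5 ≈ -53.200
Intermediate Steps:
X = 0
t(c, D) = c*(-4 + D)
(m*(-35))/(-29 + F(t(X, 3), 4)) = (-38*(-35))/(-29 + (4 - 0*(-4 + 3))) = 1330/(-29 + (4 - 0*(-1))) = 1330/(-29 + (4 - 1*0)) = 1330/(-29 + (4 + 0)) = 1330/(-29 + 4) = 1330/(-25) = 1330*(-1/25) = -266/5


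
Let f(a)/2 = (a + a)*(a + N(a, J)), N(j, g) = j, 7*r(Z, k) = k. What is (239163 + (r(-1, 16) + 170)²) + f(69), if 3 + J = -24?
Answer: 15039735/49 ≈ 3.0693e+5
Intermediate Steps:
J = -27 (J = -3 - 24 = -27)
r(Z, k) = k/7
f(a) = 8*a² (f(a) = 2*((a + a)*(a + a)) = 2*((2*a)*(2*a)) = 2*(4*a²) = 8*a²)
(239163 + (r(-1, 16) + 170)²) + f(69) = (239163 + ((⅐)*16 + 170)²) + 8*69² = (239163 + (16/7 + 170)²) + 8*4761 = (239163 + (1206/7)²) + 38088 = (239163 + 1454436/49) + 38088 = 13173423/49 + 38088 = 15039735/49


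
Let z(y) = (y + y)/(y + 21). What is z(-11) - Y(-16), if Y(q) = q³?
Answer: 20469/5 ≈ 4093.8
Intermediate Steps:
z(y) = 2*y/(21 + y) (z(y) = (2*y)/(21 + y) = 2*y/(21 + y))
z(-11) - Y(-16) = 2*(-11)/(21 - 11) - 1*(-16)³ = 2*(-11)/10 - 1*(-4096) = 2*(-11)*(⅒) + 4096 = -11/5 + 4096 = 20469/5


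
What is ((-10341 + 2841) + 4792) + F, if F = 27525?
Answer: 24817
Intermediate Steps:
((-10341 + 2841) + 4792) + F = ((-10341 + 2841) + 4792) + 27525 = (-7500 + 4792) + 27525 = -2708 + 27525 = 24817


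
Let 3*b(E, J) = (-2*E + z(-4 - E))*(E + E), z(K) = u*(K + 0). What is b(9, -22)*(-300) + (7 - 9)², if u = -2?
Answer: -14396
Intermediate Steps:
z(K) = -2*K (z(K) = -2*(K + 0) = -2*K)
b(E, J) = 16*E/3 (b(E, J) = ((-2*E - 2*(-4 - E))*(E + E))/3 = ((-2*E + (8 + 2*E))*(2*E))/3 = (8*(2*E))/3 = (16*E)/3 = 16*E/3)
b(9, -22)*(-300) + (7 - 9)² = ((16/3)*9)*(-300) + (7 - 9)² = 48*(-300) + (-2)² = -14400 + 4 = -14396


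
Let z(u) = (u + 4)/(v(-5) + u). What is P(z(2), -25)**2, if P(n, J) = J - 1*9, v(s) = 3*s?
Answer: 1156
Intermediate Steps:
z(u) = (4 + u)/(-15 + u) (z(u) = (u + 4)/(3*(-5) + u) = (4 + u)/(-15 + u))
P(n, J) = -9 + J (P(n, J) = J - 9 = -9 + J)
P(z(2), -25)**2 = (-9 - 25)**2 = (-34)**2 = 1156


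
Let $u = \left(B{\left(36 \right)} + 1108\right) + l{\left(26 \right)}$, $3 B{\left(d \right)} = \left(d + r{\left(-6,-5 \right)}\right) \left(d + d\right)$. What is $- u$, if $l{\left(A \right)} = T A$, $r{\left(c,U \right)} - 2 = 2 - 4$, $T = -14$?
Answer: $-1608$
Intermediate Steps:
$r{\left(c,U \right)} = 0$ ($r{\left(c,U \right)} = 2 + \left(2 - 4\right) = 2 - 2 = 0$)
$l{\left(A \right)} = - 14 A$
$B{\left(d \right)} = \frac{2 d^{2}}{3}$ ($B{\left(d \right)} = \frac{\left(d + 0\right) \left(d + d\right)}{3} = \frac{d 2 d}{3} = \frac{2 d^{2}}{3}$)
$u = 1608$ ($u = \left(\frac{2 \cdot 36^{2}}{3} + 1108\right) - 364 = \left(\frac{2}{3} \cdot 1296 + 1108\right) - 364 = \left(864 + 1108\right) - 364 = 1972 - 364 = 1608$)
$- u = \left(-1\right) 1608 = -1608$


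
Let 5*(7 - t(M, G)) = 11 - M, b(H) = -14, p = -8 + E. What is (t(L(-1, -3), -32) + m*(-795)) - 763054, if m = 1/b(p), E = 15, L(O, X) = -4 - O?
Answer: -53409511/70 ≈ -7.6299e+5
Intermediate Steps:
p = 7 (p = -8 + 15 = 7)
m = -1/14 (m = 1/(-14) = -1/14 ≈ -0.071429)
t(M, G) = 24/5 + M/5 (t(M, G) = 7 - (11 - M)/5 = 7 + (-11/5 + M/5) = 24/5 + M/5)
(t(L(-1, -3), -32) + m*(-795)) - 763054 = ((24/5 + (-4 - 1*(-1))/5) - 1/14*(-795)) - 763054 = ((24/5 + (-4 + 1)/5) + 795/14) - 763054 = ((24/5 + (1/5)*(-3)) + 795/14) - 763054 = ((24/5 - 3/5) + 795/14) - 763054 = (21/5 + 795/14) - 763054 = 4269/70 - 763054 = -53409511/70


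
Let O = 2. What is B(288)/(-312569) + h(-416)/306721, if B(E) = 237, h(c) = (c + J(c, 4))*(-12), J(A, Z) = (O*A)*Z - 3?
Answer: 13981659639/95871476249 ≈ 0.14584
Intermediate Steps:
J(A, Z) = -3 + 2*A*Z (J(A, Z) = (2*A)*Z - 3 = 2*A*Z - 3 = -3 + 2*A*Z)
h(c) = 36 - 108*c (h(c) = (c + (-3 + 2*c*4))*(-12) = (c + (-3 + 8*c))*(-12) = (-3 + 9*c)*(-12) = 36 - 108*c)
B(288)/(-312569) + h(-416)/306721 = 237/(-312569) + (36 - 108*(-416))/306721 = 237*(-1/312569) + (36 + 44928)*(1/306721) = -237/312569 + 44964*(1/306721) = -237/312569 + 44964/306721 = 13981659639/95871476249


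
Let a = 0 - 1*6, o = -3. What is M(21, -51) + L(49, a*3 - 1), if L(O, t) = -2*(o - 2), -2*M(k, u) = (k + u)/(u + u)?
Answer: 335/34 ≈ 9.8529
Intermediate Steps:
a = -6 (a = 0 - 6 = -6)
M(k, u) = -(k + u)/(4*u) (M(k, u) = -(k + u)/(2*(u + u)) = -(k + u)/(2*(2*u)) = -(k + u)*1/(2*u)/2 = -(k + u)/(4*u))
L(O, t) = 10 (L(O, t) = -2*(-3 - 2) = -2*(-5) = 10)
M(21, -51) + L(49, a*3 - 1) = (1/4)*(-1*21 - 1*(-51))/(-51) + 10 = (1/4)*(-1/51)*(-21 + 51) + 10 = (1/4)*(-1/51)*30 + 10 = -5/34 + 10 = 335/34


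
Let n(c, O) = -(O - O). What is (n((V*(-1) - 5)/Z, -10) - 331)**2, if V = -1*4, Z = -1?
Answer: 109561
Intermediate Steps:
V = -4
n(c, O) = 0 (n(c, O) = -1*0 = 0)
(n((V*(-1) - 5)/Z, -10) - 331)**2 = (0 - 331)**2 = (-331)**2 = 109561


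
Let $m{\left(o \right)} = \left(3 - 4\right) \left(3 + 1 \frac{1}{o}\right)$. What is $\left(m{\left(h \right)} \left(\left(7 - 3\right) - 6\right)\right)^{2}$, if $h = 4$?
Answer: $\frac{169}{4} \approx 42.25$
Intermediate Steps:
$m{\left(o \right)} = -3 - \frac{1}{o}$ ($m{\left(o \right)} = - (3 + \frac{1}{o}) = -3 - \frac{1}{o}$)
$\left(m{\left(h \right)} \left(\left(7 - 3\right) - 6\right)\right)^{2} = \left(\left(-3 - \frac{1}{4}\right) \left(\left(7 - 3\right) - 6\right)\right)^{2} = \left(\left(-3 - \frac{1}{4}\right) \left(4 - 6\right)\right)^{2} = \left(\left(- \frac{13}{4}\right) \left(-2\right)\right)^{2} = \left(\frac{13}{2}\right)^{2} = \frac{169}{4}$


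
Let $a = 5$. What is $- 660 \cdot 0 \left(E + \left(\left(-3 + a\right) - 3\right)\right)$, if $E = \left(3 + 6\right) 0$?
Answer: $0$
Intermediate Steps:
$E = 0$ ($E = 9 \cdot 0 = 0$)
$- 660 \cdot 0 \left(E + \left(\left(-3 + a\right) - 3\right)\right) = - 660 \cdot 0 \left(0 + \left(\left(-3 + 5\right) - 3\right)\right) = - 660 \cdot 0 \left(0 + \left(2 - 3\right)\right) = - 660 \cdot 0 \left(0 - 1\right) = - 660 \cdot 0 \left(-1\right) = \left(-660\right) 0 = 0$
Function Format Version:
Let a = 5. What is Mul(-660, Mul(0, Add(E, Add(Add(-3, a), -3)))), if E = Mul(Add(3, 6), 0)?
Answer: 0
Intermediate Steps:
E = 0 (E = Mul(9, 0) = 0)
Mul(-660, Mul(0, Add(E, Add(Add(-3, a), -3)))) = Mul(-660, Mul(0, Add(0, Add(Add(-3, 5), -3)))) = Mul(-660, Mul(0, Add(0, Add(2, -3)))) = Mul(-660, Mul(0, Add(0, -1))) = Mul(-660, Mul(0, -1)) = Mul(-660, 0) = 0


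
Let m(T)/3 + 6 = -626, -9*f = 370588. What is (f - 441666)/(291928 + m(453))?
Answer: -2172791/1305144 ≈ -1.6648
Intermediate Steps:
f = -370588/9 (f = -⅑*370588 = -370588/9 ≈ -41176.)
m(T) = -1896 (m(T) = -18 + 3*(-626) = -18 - 1878 = -1896)
(f - 441666)/(291928 + m(453)) = (-370588/9 - 441666)/(291928 - 1896) = -4345582/9/290032 = -4345582/9*1/290032 = -2172791/1305144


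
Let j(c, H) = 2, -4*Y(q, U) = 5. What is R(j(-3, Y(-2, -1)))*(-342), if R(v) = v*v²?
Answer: -2736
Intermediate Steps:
Y(q, U) = -5/4 (Y(q, U) = -¼*5 = -5/4)
R(v) = v³
R(j(-3, Y(-2, -1)))*(-342) = 2³*(-342) = 8*(-342) = -2736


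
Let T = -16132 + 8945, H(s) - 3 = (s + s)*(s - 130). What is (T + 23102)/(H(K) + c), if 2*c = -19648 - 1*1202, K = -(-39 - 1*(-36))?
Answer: -5305/3728 ≈ -1.4230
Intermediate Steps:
K = 3 (K = -(-39 + 36) = -1*(-3) = 3)
H(s) = 3 + 2*s*(-130 + s) (H(s) = 3 + (s + s)*(s - 130) = 3 + (2*s)*(-130 + s) = 3 + 2*s*(-130 + s))
T = -7187
c = -10425 (c = (-19648 - 1*1202)/2 = (-19648 - 1202)/2 = (½)*(-20850) = -10425)
(T + 23102)/(H(K) + c) = (-7187 + 23102)/((3 - 260*3 + 2*3²) - 10425) = 15915/((3 - 780 + 2*9) - 10425) = 15915/((3 - 780 + 18) - 10425) = 15915/(-759 - 10425) = 15915/(-11184) = 15915*(-1/11184) = -5305/3728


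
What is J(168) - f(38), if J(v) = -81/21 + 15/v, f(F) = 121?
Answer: -6987/56 ≈ -124.77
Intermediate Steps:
J(v) = -27/7 + 15/v (J(v) = -81*1/21 + 15/v = -27/7 + 15/v)
J(168) - f(38) = (-27/7 + 15/168) - 1*121 = (-27/7 + 15*(1/168)) - 121 = (-27/7 + 5/56) - 121 = -211/56 - 121 = -6987/56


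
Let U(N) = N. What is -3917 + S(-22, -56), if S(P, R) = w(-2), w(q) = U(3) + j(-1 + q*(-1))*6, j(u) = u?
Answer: -3908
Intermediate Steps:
w(q) = -3 - 6*q (w(q) = 3 + (-1 + q*(-1))*6 = 3 + (-1 - q)*6 = 3 + (-6 - 6*q) = -3 - 6*q)
S(P, R) = 9 (S(P, R) = -3 - 6*(-2) = -3 + 12 = 9)
-3917 + S(-22, -56) = -3917 + 9 = -3908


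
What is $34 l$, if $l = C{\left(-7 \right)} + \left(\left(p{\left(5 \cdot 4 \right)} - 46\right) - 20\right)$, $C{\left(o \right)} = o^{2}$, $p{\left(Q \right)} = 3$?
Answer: $-476$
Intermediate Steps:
$l = -14$ ($l = \left(-7\right)^{2} + \left(\left(3 - 46\right) - 20\right) = 49 - 63 = -14$)
$34 l = 34 \left(-14\right) = -476$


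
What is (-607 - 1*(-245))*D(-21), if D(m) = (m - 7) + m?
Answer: 17738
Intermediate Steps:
D(m) = -7 + 2*m (D(m) = (-7 + m) + m = -7 + 2*m)
(-607 - 1*(-245))*D(-21) = (-607 - 1*(-245))*(-7 + 2*(-21)) = (-607 + 245)*(-7 - 42) = -362*(-49) = 17738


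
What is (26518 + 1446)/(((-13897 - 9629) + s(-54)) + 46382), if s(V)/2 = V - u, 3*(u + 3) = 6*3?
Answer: 13982/11371 ≈ 1.2296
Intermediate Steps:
u = 3 (u = -3 + (6*3)/3 = -3 + (⅓)*18 = -3 + 6 = 3)
s(V) = -6 + 2*V (s(V) = 2*(V - 1*3) = 2*(V - 3) = 2*(-3 + V) = -6 + 2*V)
(26518 + 1446)/(((-13897 - 9629) + s(-54)) + 46382) = (26518 + 1446)/(((-13897 - 9629) + (-6 + 2*(-54))) + 46382) = 27964/((-23526 + (-6 - 108)) + 46382) = 27964/((-23526 - 114) + 46382) = 27964/(-23640 + 46382) = 27964/22742 = 27964*(1/22742) = 13982/11371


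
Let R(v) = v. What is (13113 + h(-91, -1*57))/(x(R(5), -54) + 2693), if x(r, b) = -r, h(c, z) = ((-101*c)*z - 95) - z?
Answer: -127703/672 ≈ -190.03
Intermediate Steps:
h(c, z) = -95 - z - 101*c*z (h(c, z) = (-101*c*z - 95) - z = (-95 - 101*c*z) - z = -95 - z - 101*c*z)
(13113 + h(-91, -1*57))/(x(R(5), -54) + 2693) = (13113 + (-95 - (-1)*57 - 101*(-91)*(-1*57)))/(-1*5 + 2693) = (13113 + (-95 - 1*(-57) - 101*(-91)*(-57)))/(-5 + 2693) = (13113 + (-95 + 57 - 523887))/2688 = (13113 - 523925)*(1/2688) = -510812*1/2688 = -127703/672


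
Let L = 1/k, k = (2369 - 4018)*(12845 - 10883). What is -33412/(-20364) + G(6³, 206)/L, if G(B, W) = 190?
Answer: -3129510085667/5091 ≈ -6.1471e+8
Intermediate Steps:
k = -3235338 (k = -1649*1962 = -3235338)
L = -1/3235338 (L = 1/(-3235338) = -1/3235338 ≈ -3.0909e-7)
-33412/(-20364) + G(6³, 206)/L = -33412/(-20364) + 190/(-1/3235338) = -33412*(-1/20364) + 190*(-3235338) = 8353/5091 - 614714220 = -3129510085667/5091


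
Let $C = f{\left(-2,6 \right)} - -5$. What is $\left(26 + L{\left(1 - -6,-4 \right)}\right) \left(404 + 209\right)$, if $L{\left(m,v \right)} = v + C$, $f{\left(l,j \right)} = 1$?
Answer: $17164$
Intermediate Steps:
$C = 6$ ($C = 1 - -5 = 1 + 5 = 6$)
$L{\left(m,v \right)} = 6 + v$ ($L{\left(m,v \right)} = v + 6 = 6 + v$)
$\left(26 + L{\left(1 - -6,-4 \right)}\right) \left(404 + 209\right) = \left(26 + \left(6 - 4\right)\right) \left(404 + 209\right) = \left(26 + 2\right) 613 = 28 \cdot 613 = 17164$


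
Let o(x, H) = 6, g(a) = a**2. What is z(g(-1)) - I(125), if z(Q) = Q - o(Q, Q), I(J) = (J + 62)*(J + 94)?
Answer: -40958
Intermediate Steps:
I(J) = (62 + J)*(94 + J)
z(Q) = -6 + Q (z(Q) = Q - 1*6 = Q - 6 = -6 + Q)
z(g(-1)) - I(125) = (-6 + (-1)**2) - (5828 + 125**2 + 156*125) = (-6 + 1) - (5828 + 15625 + 19500) = -5 - 1*40953 = -5 - 40953 = -40958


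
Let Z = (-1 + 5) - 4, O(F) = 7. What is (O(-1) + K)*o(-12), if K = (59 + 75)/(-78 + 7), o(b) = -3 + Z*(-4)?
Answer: -1089/71 ≈ -15.338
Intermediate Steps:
Z = 0 (Z = 4 - 4 = 0)
o(b) = -3 (o(b) = -3 + 0*(-4) = -3 + 0 = -3)
K = -134/71 (K = 134/(-71) = 134*(-1/71) = -134/71 ≈ -1.8873)
(O(-1) + K)*o(-12) = (7 - 134/71)*(-3) = (363/71)*(-3) = -1089/71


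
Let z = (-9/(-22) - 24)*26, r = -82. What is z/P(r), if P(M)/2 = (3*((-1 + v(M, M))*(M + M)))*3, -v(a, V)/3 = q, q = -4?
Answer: 2249/119064 ≈ 0.018889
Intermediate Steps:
v(a, V) = 12 (v(a, V) = -3*(-4) = 12)
P(M) = 396*M (P(M) = 2*((3*((-1 + 12)*(M + M)))*3) = 2*((3*(11*(2*M)))*3) = 2*((3*(22*M))*3) = 2*((66*M)*3) = 2*(198*M) = 396*M)
z = -6747/11 (z = (-9*(-1/22) - 24)*26 = (9/22 - 24)*26 = -519/22*26 = -6747/11 ≈ -613.36)
z/P(r) = -6747/(11*(396*(-82))) = -6747/11/(-32472) = -6747/11*(-1/32472) = 2249/119064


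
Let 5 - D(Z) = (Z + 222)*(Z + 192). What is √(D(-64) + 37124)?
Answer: 7*√345 ≈ 130.02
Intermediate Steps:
D(Z) = 5 - (192 + Z)*(222 + Z) (D(Z) = 5 - (Z + 222)*(Z + 192) = 5 - (222 + Z)*(192 + Z) = 5 - (192 + Z)*(222 + Z))
√(D(-64) + 37124) = √((-42619 - 1*(-64)² - 414*(-64)) + 37124) = √((-42619 - 1*4096 + 26496) + 37124) = √((-42619 - 4096 + 26496) + 37124) = √(-20219 + 37124) = √16905 = 7*√345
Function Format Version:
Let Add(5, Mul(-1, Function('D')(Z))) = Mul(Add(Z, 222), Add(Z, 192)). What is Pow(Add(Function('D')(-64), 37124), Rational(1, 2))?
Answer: Mul(7, Pow(345, Rational(1, 2))) ≈ 130.02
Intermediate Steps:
Function('D')(Z) = Add(5, Mul(-1, Add(192, Z), Add(222, Z))) (Function('D')(Z) = Add(5, Mul(-1, Mul(Add(Z, 222), Add(Z, 192)))) = Add(5, Mul(-1, Mul(Add(222, Z), Add(192, Z)))) = Add(5, Mul(-1, Mul(Add(192, Z), Add(222, Z)))) = Add(5, Mul(-1, Add(192, Z), Add(222, Z))))
Pow(Add(Function('D')(-64), 37124), Rational(1, 2)) = Pow(Add(Add(-42619, Mul(-1, Pow(-64, 2)), Mul(-414, -64)), 37124), Rational(1, 2)) = Pow(Add(Add(-42619, Mul(-1, 4096), 26496), 37124), Rational(1, 2)) = Pow(Add(Add(-42619, -4096, 26496), 37124), Rational(1, 2)) = Pow(Add(-20219, 37124), Rational(1, 2)) = Pow(16905, Rational(1, 2)) = Mul(7, Pow(345, Rational(1, 2)))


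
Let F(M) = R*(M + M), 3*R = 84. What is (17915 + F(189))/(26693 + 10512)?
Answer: 28499/37205 ≈ 0.76600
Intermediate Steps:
R = 28 (R = (1/3)*84 = 28)
F(M) = 56*M (F(M) = 28*(M + M) = 28*(2*M) = 56*M)
(17915 + F(189))/(26693 + 10512) = (17915 + 56*189)/(26693 + 10512) = (17915 + 10584)/37205 = 28499*(1/37205) = 28499/37205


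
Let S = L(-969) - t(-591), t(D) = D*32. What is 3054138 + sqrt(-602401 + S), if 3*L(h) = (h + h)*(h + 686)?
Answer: 3054138 + 3*I*sqrt(44519) ≈ 3.0541e+6 + 632.99*I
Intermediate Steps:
L(h) = 2*h*(686 + h)/3 (L(h) = ((h + h)*(h + 686))/3 = ((2*h)*(686 + h))/3 = (2*h*(686 + h))/3 = 2*h*(686 + h)/3)
t(D) = 32*D
S = 201730 (S = (2/3)*(-969)*(686 - 969) - 32*(-591) = (2/3)*(-969)*(-283) - 1*(-18912) = 182818 + 18912 = 201730)
3054138 + sqrt(-602401 + S) = 3054138 + sqrt(-602401 + 201730) = 3054138 + sqrt(-400671) = 3054138 + 3*I*sqrt(44519)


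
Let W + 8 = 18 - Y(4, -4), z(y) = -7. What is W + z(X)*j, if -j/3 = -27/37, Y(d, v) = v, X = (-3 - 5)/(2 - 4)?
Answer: -49/37 ≈ -1.3243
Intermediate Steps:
X = 4 (X = -8/(-2) = -8*(-1/2) = 4)
j = 81/37 (j = -(-81)/37 = -3*(-27/37) = 81/37 ≈ 2.1892)
W = 14 (W = -8 + (18 - 1*(-4)) = -8 + (18 + 4) = -8 + 22 = 14)
W + z(X)*j = 14 - 7*81/37 = 14 - 567/37 = -49/37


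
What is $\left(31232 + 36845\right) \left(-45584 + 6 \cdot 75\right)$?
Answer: $-3072587318$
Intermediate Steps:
$\left(31232 + 36845\right) \left(-45584 + 6 \cdot 75\right) = 68077 \left(-45584 + 450\right) = 68077 \left(-45134\right) = -3072587318$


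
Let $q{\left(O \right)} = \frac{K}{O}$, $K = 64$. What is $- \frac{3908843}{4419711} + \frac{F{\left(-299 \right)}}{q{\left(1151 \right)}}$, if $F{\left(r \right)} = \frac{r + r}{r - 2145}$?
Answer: $\frac{93487409815}{26588981376} \approx 3.516$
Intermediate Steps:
$F{\left(r \right)} = \frac{2 r}{-2145 + r}$
$q{\left(O \right)} = \frac{64}{O}$
$- \frac{3908843}{4419711} + \frac{F{\left(-299 \right)}}{q{\left(1151 \right)}} = - \frac{3908843}{4419711} + \frac{2 \left(-299\right) \frac{1}{-2145 - 299}}{64 \cdot \frac{1}{1151}} = \left(-3908843\right) \frac{1}{4419711} + \frac{2 \left(-299\right) \frac{1}{-2444}}{64 \cdot \frac{1}{1151}} = - \frac{3908843}{4419711} + \frac{2 \left(-299\right) \left(- \frac{1}{2444}\right)}{\frac{64}{1151}} = - \frac{3908843}{4419711} + \frac{23}{94} \cdot \frac{1151}{64} = - \frac{3908843}{4419711} + \frac{26473}{6016} = \frac{93487409815}{26588981376}$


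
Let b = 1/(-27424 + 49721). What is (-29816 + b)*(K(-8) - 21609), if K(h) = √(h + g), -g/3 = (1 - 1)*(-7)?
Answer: 14365822047759/22297 - 1329614702*I*√2/22297 ≈ 6.4429e+8 - 84332.0*I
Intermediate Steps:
g = 0 (g = -3*(1 - 1)*(-7) = -0*(-7) = -3*0 = 0)
K(h) = √h (K(h) = √(h + 0) = √h)
b = 1/22297 ≈ 4.4849e-5
(-29816 + b)*(K(-8) - 21609) = (-29816 + 1/22297)*(√(-8) - 21609) = -664807351*(2*I*√2 - 21609)/22297 = -664807351*(-21609 + 2*I*√2)/22297 = 14365822047759/22297 - 1329614702*I*√2/22297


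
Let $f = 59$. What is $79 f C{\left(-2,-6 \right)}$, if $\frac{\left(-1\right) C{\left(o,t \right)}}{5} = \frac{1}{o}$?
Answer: $\frac{23305}{2} \approx 11653.0$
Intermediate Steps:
$C{\left(o,t \right)} = - \frac{5}{o}$
$79 f C{\left(-2,-6 \right)} = 79 \cdot 59 \left(- \frac{5}{-2}\right) = 4661 \left(\left(-5\right) \left(- \frac{1}{2}\right)\right) = 4661 \cdot \frac{5}{2} = \frac{23305}{2}$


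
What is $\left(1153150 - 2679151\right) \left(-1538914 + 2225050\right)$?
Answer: $-1047044222136$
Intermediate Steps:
$\left(1153150 - 2679151\right) \left(-1538914 + 2225050\right) = \left(-1526001\right) 686136 = -1047044222136$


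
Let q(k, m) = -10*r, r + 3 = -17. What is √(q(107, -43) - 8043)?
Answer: I*√7843 ≈ 88.561*I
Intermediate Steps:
r = -20 (r = -3 - 17 = -20)
q(k, m) = 200 (q(k, m) = -10*(-20) = 200)
√(q(107, -43) - 8043) = √(200 - 8043) = √(-7843) = I*√7843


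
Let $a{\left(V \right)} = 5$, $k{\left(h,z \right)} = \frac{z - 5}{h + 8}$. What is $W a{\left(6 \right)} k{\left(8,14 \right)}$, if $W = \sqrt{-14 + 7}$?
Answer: $\frac{45 i \sqrt{7}}{16} \approx 7.4412 i$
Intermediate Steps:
$k{\left(h,z \right)} = \frac{-5 + z}{8 + h}$
$W = i \sqrt{7}$ ($W = \sqrt{-7} = i \sqrt{7} \approx 2.6458 i$)
$W a{\left(6 \right)} k{\left(8,14 \right)} = i \sqrt{7} \cdot 5 \frac{-5 + 14}{8 + 8} = 5 i \sqrt{7} \cdot \frac{1}{16} \cdot 9 = 5 i \sqrt{7} \cdot \frac{9}{16} = \frac{45 i \sqrt{7}}{16}$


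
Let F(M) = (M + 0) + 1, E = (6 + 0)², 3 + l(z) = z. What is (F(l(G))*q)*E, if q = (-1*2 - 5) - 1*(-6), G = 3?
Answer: -36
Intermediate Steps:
l(z) = -3 + z
E = 36 (E = 6² = 36)
q = -1 (q = (-2 - 5) + 6 = -7 + 6 = -1)
F(M) = 1 + M (F(M) = M + 1 = 1 + M)
(F(l(G))*q)*E = ((1 + (-3 + 3))*(-1))*36 = ((1 + 0)*(-1))*36 = (1*(-1))*36 = -1*36 = -36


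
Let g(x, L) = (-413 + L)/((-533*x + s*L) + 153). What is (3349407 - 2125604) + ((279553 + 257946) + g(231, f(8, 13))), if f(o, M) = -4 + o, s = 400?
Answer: 213769224149/121370 ≈ 1.7613e+6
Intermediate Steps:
g(x, L) = (-413 + L)/(153 - 533*x + 400*L) (g(x, L) = (-413 + L)/((-533*x + 400*L) + 153) = (-413 + L)/(153 - 533*x + 400*L))
(3349407 - 2125604) + ((279553 + 257946) + g(231, f(8, 13))) = (3349407 - 2125604) + ((279553 + 257946) + (-413 + (-4 + 8))/(153 - 533*231 + 400*(-4 + 8))) = 1223803 + (537499 + (-413 + 4)/(153 - 123123 + 400*4)) = 1223803 + (537499 - 409/(153 - 123123 + 1600)) = 1223803 + (537499 - 409/(-121370)) = 1223803 + (537499 - 1/121370*(-409)) = 1223803 + (537499 + 409/121370) = 1223803 + 65236254039/121370 = 213769224149/121370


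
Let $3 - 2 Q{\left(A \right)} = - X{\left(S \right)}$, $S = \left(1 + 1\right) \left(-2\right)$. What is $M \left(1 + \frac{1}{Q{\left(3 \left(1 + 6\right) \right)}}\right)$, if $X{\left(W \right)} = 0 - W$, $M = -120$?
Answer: $- \frac{1080}{7} \approx -154.29$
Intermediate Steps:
$S = -4$ ($S = 2 \left(-2\right) = -4$)
$X{\left(W \right)} = - W$
$Q{\left(A \right)} = \frac{7}{2}$ ($Q{\left(A \right)} = \frac{3}{2} - \frac{\left(-1\right) \left(\left(-1\right) \left(-4\right)\right)}{2} = \frac{3}{2} - \frac{\left(-1\right) 4}{2} = \frac{3}{2} - -2 = \frac{3}{2} + 2 = \frac{7}{2}$)
$M \left(1 + \frac{1}{Q{\left(3 \left(1 + 6\right) \right)}}\right) = - 120 \left(1 + \frac{1}{\frac{7}{2}}\right) = - 120 \left(1 + \frac{2}{7}\right) = \left(-120\right) \frac{9}{7} = - \frac{1080}{7}$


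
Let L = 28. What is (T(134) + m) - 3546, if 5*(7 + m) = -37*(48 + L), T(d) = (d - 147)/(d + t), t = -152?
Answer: -370321/90 ≈ -4114.7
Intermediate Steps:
T(d) = (-147 + d)/(-152 + d) (T(d) = (d - 147)/(d - 152) = (-147 + d)/(-152 + d))
m = -2847/5 (m = -7 + (-37*(48 + 28))/5 = -7 + (-37*76)/5 = -7 + (1/5)*(-2812) = -7 - 2812/5 = -2847/5 ≈ -569.40)
(T(134) + m) - 3546 = ((-147 + 134)/(-152 + 134) - 2847/5) - 3546 = (-13/(-18) - 2847/5) - 3546 = (-1/18*(-13) - 2847/5) - 3546 = (13/18 - 2847/5) - 3546 = -51181/90 - 3546 = -370321/90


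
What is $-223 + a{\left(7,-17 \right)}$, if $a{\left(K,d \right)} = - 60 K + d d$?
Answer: $-354$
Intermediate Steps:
$a{\left(K,d \right)} = d^{2} - 60 K$ ($a{\left(K,d \right)} = - 60 K + d^{2} = d^{2} - 60 K$)
$-223 + a{\left(7,-17 \right)} = -223 + \left(\left(-17\right)^{2} - 420\right) = -223 + \left(289 - 420\right) = -223 - 131 = -354$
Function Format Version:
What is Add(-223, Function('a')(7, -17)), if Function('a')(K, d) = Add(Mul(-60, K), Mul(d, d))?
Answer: -354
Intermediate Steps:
Function('a')(K, d) = Add(Pow(d, 2), Mul(-60, K)) (Function('a')(K, d) = Add(Mul(-60, K), Pow(d, 2)) = Add(Pow(d, 2), Mul(-60, K)))
Add(-223, Function('a')(7, -17)) = Add(-223, Add(Pow(-17, 2), Mul(-60, 7))) = Add(-223, Add(289, -420)) = Add(-223, -131) = -354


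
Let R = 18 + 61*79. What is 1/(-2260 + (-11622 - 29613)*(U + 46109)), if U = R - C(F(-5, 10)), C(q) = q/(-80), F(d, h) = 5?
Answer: -16/33612210355 ≈ -4.7602e-10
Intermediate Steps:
R = 4837 (R = 18 + 4819 = 4837)
C(q) = -q/80 (C(q) = q*(-1/80) = -q/80)
U = 77393/16 (U = 4837 - (-1)*5/80 = 4837 - 1*(-1/16) = 4837 + 1/16 = 77393/16 ≈ 4837.1)
1/(-2260 + (-11622 - 29613)*(U + 46109)) = 1/(-2260 + (-11622 - 29613)*(77393/16 + 46109)) = 1/(-2260 - 41235*815137/16) = 1/(-2260 - 33612174195/16) = 1/(-33612210355/16) = -16/33612210355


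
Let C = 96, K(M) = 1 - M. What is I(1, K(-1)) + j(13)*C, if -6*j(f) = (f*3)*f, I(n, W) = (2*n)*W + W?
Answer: -8106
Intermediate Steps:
I(n, W) = W + 2*W*n (I(n, W) = 2*W*n + W = W + 2*W*n)
j(f) = -f²/2 (j(f) = -f*3*f/6 = -3*f*f/6 = -f²/2)
I(1, K(-1)) + j(13)*C = (1 - 1*(-1))*(1 + 2*1) - ½*13²*96 = (1 + 1)*(1 + 2) - ½*169*96 = 2*3 - 169/2*96 = 6 - 8112 = -8106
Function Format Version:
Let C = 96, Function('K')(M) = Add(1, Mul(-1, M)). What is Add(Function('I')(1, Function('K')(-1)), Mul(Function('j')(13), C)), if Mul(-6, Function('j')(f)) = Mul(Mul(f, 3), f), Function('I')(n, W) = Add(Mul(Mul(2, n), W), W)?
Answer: -8106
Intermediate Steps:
Function('I')(n, W) = Add(W, Mul(2, W, n)) (Function('I')(n, W) = Add(Mul(2, W, n), W) = Add(W, Mul(2, W, n)))
Function('j')(f) = Mul(Rational(-1, 2), Pow(f, 2)) (Function('j')(f) = Mul(Rational(-1, 6), Mul(Mul(f, 3), f)) = Mul(Rational(-1, 6), Mul(Mul(3, f), f)) = Mul(Rational(-1, 6), Mul(3, Pow(f, 2))) = Mul(Rational(-1, 2), Pow(f, 2)))
Add(Function('I')(1, Function('K')(-1)), Mul(Function('j')(13), C)) = Add(Mul(Add(1, Mul(-1, -1)), Add(1, Mul(2, 1))), Mul(Mul(Rational(-1, 2), Pow(13, 2)), 96)) = Add(Mul(Add(1, 1), Add(1, 2)), Mul(Mul(Rational(-1, 2), 169), 96)) = Add(Mul(2, 3), Mul(Rational(-169, 2), 96)) = Add(6, -8112) = -8106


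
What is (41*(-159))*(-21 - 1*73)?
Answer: 612786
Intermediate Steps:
(41*(-159))*(-21 - 1*73) = -6519*(-21 - 73) = -6519*(-94) = 612786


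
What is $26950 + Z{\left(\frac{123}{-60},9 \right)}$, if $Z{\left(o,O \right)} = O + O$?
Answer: $26968$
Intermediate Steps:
$Z{\left(o,O \right)} = 2 O$
$26950 + Z{\left(\frac{123}{-60},9 \right)} = 26950 + 2 \cdot 9 = 26950 + 18 = 26968$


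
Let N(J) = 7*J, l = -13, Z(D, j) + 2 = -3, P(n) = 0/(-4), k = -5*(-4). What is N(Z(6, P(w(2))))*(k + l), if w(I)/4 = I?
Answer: -245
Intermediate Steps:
w(I) = 4*I
k = 20
P(n) = 0 (P(n) = 0*(-¼) = 0)
Z(D, j) = -5 (Z(D, j) = -2 - 3 = -5)
N(Z(6, P(w(2))))*(k + l) = (7*(-5))*(20 - 13) = -35*7 = -245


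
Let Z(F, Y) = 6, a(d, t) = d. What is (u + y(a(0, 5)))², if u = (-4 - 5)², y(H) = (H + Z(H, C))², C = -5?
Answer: 13689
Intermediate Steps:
y(H) = (6 + H)² (y(H) = (H + 6)² = (6 + H)²)
u = 81 (u = (-9)² = 81)
(u + y(a(0, 5)))² = (81 + (6 + 0)²)² = (81 + 6²)² = (81 + 36)² = 117² = 13689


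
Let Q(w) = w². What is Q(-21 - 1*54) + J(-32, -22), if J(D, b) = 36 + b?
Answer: 5639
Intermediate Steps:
Q(-21 - 1*54) + J(-32, -22) = (-21 - 1*54)² + (36 - 22) = (-21 - 54)² + 14 = (-75)² + 14 = 5625 + 14 = 5639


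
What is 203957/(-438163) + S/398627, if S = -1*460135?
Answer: -282916899044/174663602201 ≈ -1.6198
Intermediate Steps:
S = -460135
203957/(-438163) + S/398627 = 203957/(-438163) - 460135/398627 = 203957*(-1/438163) - 460135*1/398627 = -203957/438163 - 460135/398627 = -282916899044/174663602201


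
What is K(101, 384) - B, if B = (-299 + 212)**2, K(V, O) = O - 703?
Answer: -7888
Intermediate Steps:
K(V, O) = -703 + O
B = 7569 (B = (-87)**2 = 7569)
K(101, 384) - B = (-703 + 384) - 1*7569 = -319 - 7569 = -7888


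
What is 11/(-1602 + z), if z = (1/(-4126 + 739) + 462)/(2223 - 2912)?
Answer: -25670073/3740060879 ≈ -0.0068635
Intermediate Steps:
z = -1564793/2333643 (z = (1/(-3387) + 462)/(-689) = (-1/3387 + 462)*(-1/689) = (1564793/3387)*(-1/689) = -1564793/2333643 ≈ -0.67054)
11/(-1602 + z) = 11/(-1602 - 1564793/2333643) = 11/(-3740060879/2333643) = 11*(-2333643/3740060879) = -25670073/3740060879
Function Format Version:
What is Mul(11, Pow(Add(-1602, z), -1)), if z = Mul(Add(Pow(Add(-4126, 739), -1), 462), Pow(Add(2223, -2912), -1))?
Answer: Rational(-25670073, 3740060879) ≈ -0.0068635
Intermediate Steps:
z = Rational(-1564793, 2333643) (z = Mul(Add(Pow(-3387, -1), 462), Pow(-689, -1)) = Mul(Add(Rational(-1, 3387), 462), Rational(-1, 689)) = Mul(Rational(1564793, 3387), Rational(-1, 689)) = Rational(-1564793, 2333643) ≈ -0.67054)
Mul(11, Pow(Add(-1602, z), -1)) = Mul(11, Pow(Add(-1602, Rational(-1564793, 2333643)), -1)) = Mul(11, Pow(Rational(-3740060879, 2333643), -1)) = Mul(11, Rational(-2333643, 3740060879)) = Rational(-25670073, 3740060879)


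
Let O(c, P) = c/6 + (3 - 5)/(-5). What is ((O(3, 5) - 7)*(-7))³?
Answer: 77854483/1000 ≈ 77855.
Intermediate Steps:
O(c, P) = ⅖ + c/6 (O(c, P) = c*(⅙) - 2*(-⅕) = c/6 + ⅖ = ⅖ + c/6)
((O(3, 5) - 7)*(-7))³ = (((⅖ + (⅙)*3) - 7)*(-7))³ = (((⅖ + ½) - 7)*(-7))³ = ((9/10 - 7)*(-7))³ = (-61/10*(-7))³ = (427/10)³ = 77854483/1000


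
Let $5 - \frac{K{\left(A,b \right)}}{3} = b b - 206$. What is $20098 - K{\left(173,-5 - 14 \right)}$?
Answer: $20548$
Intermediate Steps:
$K{\left(A,b \right)} = 633 - 3 b^{2}$ ($K{\left(A,b \right)} = 15 - 3 \left(b b - 206\right) = 15 - 3 \left(b^{2} - 206\right) = 15 - 3 \left(-206 + b^{2}\right) = 15 - \left(-618 + 3 b^{2}\right) = 633 - 3 b^{2}$)
$20098 - K{\left(173,-5 - 14 \right)} = 20098 - \left(633 - 3 \left(-5 - 14\right)^{2}\right) = 20098 - \left(633 - 3 \left(-19\right)^{2}\right) = 20098 - \left(633 - 1083\right) = 20098 - -450 = 20098 + 450 = 20548$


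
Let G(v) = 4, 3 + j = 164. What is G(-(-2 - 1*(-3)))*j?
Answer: 644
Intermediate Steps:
j = 161 (j = -3 + 164 = 161)
G(-(-2 - 1*(-3)))*j = 4*161 = 644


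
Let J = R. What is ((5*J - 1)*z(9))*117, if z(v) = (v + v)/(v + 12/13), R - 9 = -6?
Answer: 127764/43 ≈ 2971.3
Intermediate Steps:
R = 3 (R = 9 - 6 = 3)
z(v) = 2*v/(12/13 + v) (z(v) = (2*v)/(v + 12*(1/13)) = (2*v)/(v + 12/13) = (2*v)/(12/13 + v) = 2*v/(12/13 + v))
J = 3
((5*J - 1)*z(9))*117 = ((5*3 - 1)*(26*9/(12 + 13*9)))*117 = ((15 - 1)*(26*9/(12 + 117)))*117 = (14*(26*9/129))*117 = (14*(26*9*(1/129)))*117 = (14*(78/43))*117 = (1092/43)*117 = 127764/43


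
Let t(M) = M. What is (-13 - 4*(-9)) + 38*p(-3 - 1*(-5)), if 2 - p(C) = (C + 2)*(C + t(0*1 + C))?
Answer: -509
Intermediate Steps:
p(C) = 2 - 2*C*(2 + C) (p(C) = 2 - (C + 2)*(C + (0*1 + C)) = 2 - (2 + C)*(C + (0 + C)) = 2 - (2 + C)*(C + C) = 2 - (2 + C)*2*C = 2 - 2*C*(2 + C))
(-13 - 4*(-9)) + 38*p(-3 - 1*(-5)) = (-13 - 4*(-9)) + 38*(2 - 4*(-3 - 1*(-5)) - 2*(-3 - 1*(-5))²) = (-13 + 36) + 38*(2 - 4*(-3 + 5) - 2*(-3 + 5)²) = 23 + 38*(2 - 4*2 - 2*2²) = 23 + 38*(2 - 8 - 2*4) = 23 + 38*(2 - 8 - 8) = 23 + 38*(-14) = 23 - 532 = -509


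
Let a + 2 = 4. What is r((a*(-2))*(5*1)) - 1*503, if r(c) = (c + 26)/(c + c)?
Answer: -10063/20 ≈ -503.15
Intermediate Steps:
a = 2 (a = -2 + 4 = 2)
r(c) = (26 + c)/(2*c) (r(c) = (26 + c)/((2*c)) = (26 + c)*(1/(2*c)) = (26 + c)/(2*c))
r((a*(-2))*(5*1)) - 1*503 = (26 + (2*(-2))*(5*1))/(2*(((2*(-2))*(5*1)))) - 1*503 = (26 - 4*5)/(2*((-4*5))) - 503 = (1/2)*(26 - 20)/(-20) - 503 = (1/2)*(-1/20)*6 - 503 = -3/20 - 503 = -10063/20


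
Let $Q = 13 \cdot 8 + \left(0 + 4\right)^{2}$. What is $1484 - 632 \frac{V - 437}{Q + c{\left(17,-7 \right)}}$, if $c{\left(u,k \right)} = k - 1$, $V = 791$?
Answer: $- \frac{3595}{7} \approx -513.57$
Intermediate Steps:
$c{\left(u,k \right)} = -1 + k$ ($c{\left(u,k \right)} = k - 1 = -1 + k$)
$Q = 120$ ($Q = 104 + 4^{2} = 104 + 16 = 120$)
$1484 - 632 \frac{V - 437}{Q + c{\left(17,-7 \right)}} = 1484 - 632 \frac{791 - 437}{120 - 8} = 1484 - 632 \frac{354}{120 - 8} = 1484 - 632 \cdot \frac{354}{112} = 1484 - 632 \cdot 354 \cdot \frac{1}{112} = 1484 - \frac{13983}{7} = - \frac{3595}{7}$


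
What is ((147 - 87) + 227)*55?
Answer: 15785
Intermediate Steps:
((147 - 87) + 227)*55 = (60 + 227)*55 = 287*55 = 15785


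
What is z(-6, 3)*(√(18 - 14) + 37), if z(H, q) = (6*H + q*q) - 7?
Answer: -1326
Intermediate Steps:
z(H, q) = -7 + q² + 6*H (z(H, q) = (6*H + q²) - 7 = (q² + 6*H) - 7 = -7 + q² + 6*H)
z(-6, 3)*(√(18 - 14) + 37) = (-7 + 3² + 6*(-6))*(√(18 - 14) + 37) = (-7 + 9 - 36)*(√4 + 37) = -34*(2 + 37) = -34*39 = -1326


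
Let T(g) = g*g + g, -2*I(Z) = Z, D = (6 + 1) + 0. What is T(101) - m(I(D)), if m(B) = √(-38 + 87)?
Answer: 10295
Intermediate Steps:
D = 7 (D = 7 + 0 = 7)
I(Z) = -Z/2
T(g) = g + g² (T(g) = g² + g = g + g²)
m(B) = 7 (m(B) = √49 = 7)
T(101) - m(I(D)) = 101*(1 + 101) - 1*7 = 101*102 - 7 = 10302 - 7 = 10295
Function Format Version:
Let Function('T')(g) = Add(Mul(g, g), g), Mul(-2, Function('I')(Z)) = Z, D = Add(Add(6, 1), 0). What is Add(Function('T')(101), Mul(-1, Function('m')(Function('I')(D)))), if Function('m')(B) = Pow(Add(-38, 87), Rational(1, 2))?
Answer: 10295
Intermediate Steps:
D = 7 (D = Add(7, 0) = 7)
Function('I')(Z) = Mul(Rational(-1, 2), Z)
Function('T')(g) = Add(g, Pow(g, 2)) (Function('T')(g) = Add(Pow(g, 2), g) = Add(g, Pow(g, 2)))
Function('m')(B) = 7 (Function('m')(B) = Pow(49, Rational(1, 2)) = 7)
Add(Function('T')(101), Mul(-1, Function('m')(Function('I')(D)))) = Add(Mul(101, Add(1, 101)), Mul(-1, 7)) = Add(Mul(101, 102), -7) = Add(10302, -7) = 10295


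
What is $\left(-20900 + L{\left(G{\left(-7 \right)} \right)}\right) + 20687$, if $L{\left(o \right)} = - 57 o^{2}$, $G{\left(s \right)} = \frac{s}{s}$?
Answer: $-270$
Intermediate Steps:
$G{\left(s \right)} = 1$
$\left(-20900 + L{\left(G{\left(-7 \right)} \right)}\right) + 20687 = \left(-20900 - 57 \cdot 1^{2}\right) + 20687 = \left(-20900 - 57\right) + 20687 = -20957 + 20687 = -270$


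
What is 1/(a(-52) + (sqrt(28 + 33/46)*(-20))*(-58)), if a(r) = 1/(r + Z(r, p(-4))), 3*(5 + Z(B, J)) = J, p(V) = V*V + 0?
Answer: 10695/21352670419793 + 13934500*sqrt(60766)/21352670419793 ≈ 0.00016087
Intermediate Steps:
p(V) = V**2 (p(V) = V**2 + 0 = V**2)
Z(B, J) = -5 + J/3
a(r) = 1/(1/3 + r) (a(r) = 1/(r + (-5 + (1/3)*(-4)**2)) = 1/(r + (-5 + (1/3)*16)) = 1/(r + (-5 + 16/3)) = 1/(r + 1/3) = 1/(1/3 + r))
1/(a(-52) + (sqrt(28 + 33/46)*(-20))*(-58)) = 1/(3/(1 + 3*(-52)) + (sqrt(28 + 33/46)*(-20))*(-58)) = 1/(3/(1 - 156) + (sqrt(28 + 33*(1/46))*(-20))*(-58)) = 1/(3/(-155) + (sqrt(28 + 33/46)*(-20))*(-58)) = 1/(3*(-1/155) + (sqrt(1321/46)*(-20))*(-58)) = 1/(-3/155 + ((sqrt(60766)/46)*(-20))*(-58)) = 1/(-3/155 - 10*sqrt(60766)/23*(-58)) = 1/(-3/155 + 580*sqrt(60766)/23)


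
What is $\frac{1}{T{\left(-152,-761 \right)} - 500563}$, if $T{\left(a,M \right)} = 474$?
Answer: $- \frac{1}{500089} \approx -1.9996 \cdot 10^{-6}$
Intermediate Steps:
$\frac{1}{T{\left(-152,-761 \right)} - 500563} = \frac{1}{474 - 500563} = \frac{1}{-500089} = - \frac{1}{500089}$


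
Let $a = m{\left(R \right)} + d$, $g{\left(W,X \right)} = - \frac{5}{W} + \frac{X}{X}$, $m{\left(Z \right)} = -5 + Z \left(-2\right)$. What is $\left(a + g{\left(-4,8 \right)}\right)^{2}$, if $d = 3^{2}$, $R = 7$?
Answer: $\frac{961}{16} \approx 60.063$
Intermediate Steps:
$d = 9$
$m{\left(Z \right)} = -5 - 2 Z$
$g{\left(W,X \right)} = 1 - \frac{5}{W}$ ($g{\left(W,X \right)} = - \frac{5}{W} + 1 = 1 - \frac{5}{W}$)
$a = -10$ ($a = \left(-5 - 14\right) + 9 = -19 + 9 = -10$)
$\left(a + g{\left(-4,8 \right)}\right)^{2} = \left(-10 + \frac{-5 - 4}{-4}\right)^{2} = \left(-10 - - \frac{9}{4}\right)^{2} = \left(-10 + \frac{9}{4}\right)^{2} = \left(- \frac{31}{4}\right)^{2} = \frac{961}{16}$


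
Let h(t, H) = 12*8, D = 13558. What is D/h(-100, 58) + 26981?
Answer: 1301867/48 ≈ 27122.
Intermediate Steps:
h(t, H) = 96
D/h(-100, 58) + 26981 = 13558/96 + 26981 = 13558*(1/96) + 26981 = 6779/48 + 26981 = 1301867/48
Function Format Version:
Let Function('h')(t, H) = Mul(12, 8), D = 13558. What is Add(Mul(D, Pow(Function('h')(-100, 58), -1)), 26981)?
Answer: Rational(1301867, 48) ≈ 27122.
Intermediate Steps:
Function('h')(t, H) = 96
Add(Mul(D, Pow(Function('h')(-100, 58), -1)), 26981) = Add(Mul(13558, Pow(96, -1)), 26981) = Add(Mul(13558, Rational(1, 96)), 26981) = Add(Rational(6779, 48), 26981) = Rational(1301867, 48)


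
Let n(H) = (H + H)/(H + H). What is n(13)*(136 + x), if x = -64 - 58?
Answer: 14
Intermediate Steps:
n(H) = 1 (n(H) = (2*H)/((2*H)) = (2*H)*(1/(2*H)) = 1)
x = -122
n(13)*(136 + x) = 1*(136 - 122) = 1*14 = 14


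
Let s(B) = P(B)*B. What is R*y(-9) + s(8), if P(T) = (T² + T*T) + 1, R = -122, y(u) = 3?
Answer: 666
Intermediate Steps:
P(T) = 1 + 2*T² (P(T) = (T² + T²) + 1 = 2*T² + 1 = 1 + 2*T²)
s(B) = B*(1 + 2*B²) (s(B) = (1 + 2*B²)*B = B*(1 + 2*B²))
R*y(-9) + s(8) = -122*3 + (8 + 2*8³) = -366 + (8 + 2*512) = -366 + (8 + 1024) = -366 + 1032 = 666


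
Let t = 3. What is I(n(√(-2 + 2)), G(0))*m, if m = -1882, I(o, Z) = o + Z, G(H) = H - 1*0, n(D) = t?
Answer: -5646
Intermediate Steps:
n(D) = 3
G(H) = H (G(H) = H + 0 = H)
I(o, Z) = Z + o
I(n(√(-2 + 2)), G(0))*m = (0 + 3)*(-1882) = 3*(-1882) = -5646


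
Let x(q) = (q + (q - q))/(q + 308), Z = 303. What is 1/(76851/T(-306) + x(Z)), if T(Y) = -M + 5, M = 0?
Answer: 3055/46957476 ≈ 6.5059e-5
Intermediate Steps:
T(Y) = 5 (T(Y) = -1*0 + 5 = 0 + 5 = 5)
x(q) = q/(308 + q) (x(q) = (q + 0)/(308 + q) = q/(308 + q))
1/(76851/T(-306) + x(Z)) = 1/(76851/5 + 303/(308 + 303)) = 1/(76851*(1/5) + 303/611) = 1/(76851/5 + 303*(1/611)) = 1/(76851/5 + 303/611) = 1/(46957476/3055) = 3055/46957476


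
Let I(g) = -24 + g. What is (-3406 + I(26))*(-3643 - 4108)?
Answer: 26384404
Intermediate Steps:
(-3406 + I(26))*(-3643 - 4108) = (-3406 + (-24 + 26))*(-3643 - 4108) = (-3406 + 2)*(-7751) = -3404*(-7751) = 26384404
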